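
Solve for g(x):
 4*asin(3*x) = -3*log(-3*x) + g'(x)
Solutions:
 g(x) = C1 + 3*x*log(-x) + 4*x*asin(3*x) - 3*x + 3*x*log(3) + 4*sqrt(1 - 9*x^2)/3


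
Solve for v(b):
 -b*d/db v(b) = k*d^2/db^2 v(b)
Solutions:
 v(b) = C1 + C2*sqrt(k)*erf(sqrt(2)*b*sqrt(1/k)/2)


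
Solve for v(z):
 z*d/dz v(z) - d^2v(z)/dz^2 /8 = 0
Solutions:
 v(z) = C1 + C2*erfi(2*z)


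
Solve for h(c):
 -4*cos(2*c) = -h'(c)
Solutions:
 h(c) = C1 + 2*sin(2*c)


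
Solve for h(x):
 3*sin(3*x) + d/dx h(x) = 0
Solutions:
 h(x) = C1 + cos(3*x)


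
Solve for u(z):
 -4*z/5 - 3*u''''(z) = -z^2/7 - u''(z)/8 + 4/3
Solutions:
 u(z) = C1 + C2*z + C3*exp(-sqrt(6)*z/12) + C4*exp(sqrt(6)*z/12) - 2*z^4/21 + 16*z^3/15 - 464*z^2/21


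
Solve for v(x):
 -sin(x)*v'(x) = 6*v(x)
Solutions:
 v(x) = C1*(cos(x)^3 + 3*cos(x)^2 + 3*cos(x) + 1)/(cos(x)^3 - 3*cos(x)^2 + 3*cos(x) - 1)


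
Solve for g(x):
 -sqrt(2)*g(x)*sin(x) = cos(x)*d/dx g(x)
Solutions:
 g(x) = C1*cos(x)^(sqrt(2))


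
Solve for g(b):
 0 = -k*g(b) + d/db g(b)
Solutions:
 g(b) = C1*exp(b*k)


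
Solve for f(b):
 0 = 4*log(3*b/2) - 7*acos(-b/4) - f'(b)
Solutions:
 f(b) = C1 + 4*b*log(b) - 7*b*acos(-b/4) - 4*b - 4*b*log(2) + 4*b*log(3) - 7*sqrt(16 - b^2)


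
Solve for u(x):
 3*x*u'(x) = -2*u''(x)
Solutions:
 u(x) = C1 + C2*erf(sqrt(3)*x/2)


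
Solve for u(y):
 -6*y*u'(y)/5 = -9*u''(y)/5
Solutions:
 u(y) = C1 + C2*erfi(sqrt(3)*y/3)


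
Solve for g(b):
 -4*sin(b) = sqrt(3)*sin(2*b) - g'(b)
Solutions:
 g(b) = C1 + sqrt(3)*sin(b)^2 - 4*cos(b)


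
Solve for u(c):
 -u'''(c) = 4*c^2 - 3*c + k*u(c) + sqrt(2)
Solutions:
 u(c) = C1*exp(c*(-k)^(1/3)) + C2*exp(c*(-k)^(1/3)*(-1 + sqrt(3)*I)/2) + C3*exp(-c*(-k)^(1/3)*(1 + sqrt(3)*I)/2) - 4*c^2/k + 3*c/k - sqrt(2)/k


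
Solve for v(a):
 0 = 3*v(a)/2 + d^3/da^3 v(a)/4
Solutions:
 v(a) = C3*exp(-6^(1/3)*a) + (C1*sin(2^(1/3)*3^(5/6)*a/2) + C2*cos(2^(1/3)*3^(5/6)*a/2))*exp(6^(1/3)*a/2)


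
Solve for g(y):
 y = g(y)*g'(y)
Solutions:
 g(y) = -sqrt(C1 + y^2)
 g(y) = sqrt(C1 + y^2)


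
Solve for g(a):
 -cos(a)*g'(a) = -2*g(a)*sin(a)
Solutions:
 g(a) = C1/cos(a)^2


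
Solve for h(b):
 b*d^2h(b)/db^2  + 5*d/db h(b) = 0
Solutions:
 h(b) = C1 + C2/b^4


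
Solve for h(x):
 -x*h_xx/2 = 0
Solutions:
 h(x) = C1 + C2*x


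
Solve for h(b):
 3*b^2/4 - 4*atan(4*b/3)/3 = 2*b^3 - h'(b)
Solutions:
 h(b) = C1 + b^4/2 - b^3/4 + 4*b*atan(4*b/3)/3 - log(16*b^2 + 9)/2


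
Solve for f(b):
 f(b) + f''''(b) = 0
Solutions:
 f(b) = (C1*sin(sqrt(2)*b/2) + C2*cos(sqrt(2)*b/2))*exp(-sqrt(2)*b/2) + (C3*sin(sqrt(2)*b/2) + C4*cos(sqrt(2)*b/2))*exp(sqrt(2)*b/2)


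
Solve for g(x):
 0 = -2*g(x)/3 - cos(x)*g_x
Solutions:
 g(x) = C1*(sin(x) - 1)^(1/3)/(sin(x) + 1)^(1/3)


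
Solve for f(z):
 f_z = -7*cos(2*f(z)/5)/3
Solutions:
 7*z/3 - 5*log(sin(2*f(z)/5) - 1)/4 + 5*log(sin(2*f(z)/5) + 1)/4 = C1


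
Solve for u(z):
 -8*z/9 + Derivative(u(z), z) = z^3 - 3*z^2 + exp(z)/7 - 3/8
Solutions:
 u(z) = C1 + z^4/4 - z^3 + 4*z^2/9 - 3*z/8 + exp(z)/7


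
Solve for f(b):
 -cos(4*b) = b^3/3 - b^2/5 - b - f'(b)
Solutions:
 f(b) = C1 + b^4/12 - b^3/15 - b^2/2 + sin(4*b)/4


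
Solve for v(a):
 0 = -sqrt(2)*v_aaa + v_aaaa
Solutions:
 v(a) = C1 + C2*a + C3*a^2 + C4*exp(sqrt(2)*a)


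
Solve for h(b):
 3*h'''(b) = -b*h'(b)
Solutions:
 h(b) = C1 + Integral(C2*airyai(-3^(2/3)*b/3) + C3*airybi(-3^(2/3)*b/3), b)


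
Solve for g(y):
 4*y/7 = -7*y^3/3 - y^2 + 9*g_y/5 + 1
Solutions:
 g(y) = C1 + 35*y^4/108 + 5*y^3/27 + 10*y^2/63 - 5*y/9


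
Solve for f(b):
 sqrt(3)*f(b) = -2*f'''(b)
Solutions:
 f(b) = C3*exp(-2^(2/3)*3^(1/6)*b/2) + (C1*sin(6^(2/3)*b/4) + C2*cos(6^(2/3)*b/4))*exp(2^(2/3)*3^(1/6)*b/4)


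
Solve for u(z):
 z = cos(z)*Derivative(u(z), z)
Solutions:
 u(z) = C1 + Integral(z/cos(z), z)


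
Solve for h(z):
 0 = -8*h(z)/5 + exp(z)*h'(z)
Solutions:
 h(z) = C1*exp(-8*exp(-z)/5)


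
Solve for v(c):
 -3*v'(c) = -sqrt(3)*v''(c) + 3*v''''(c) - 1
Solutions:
 v(c) = C1 + C2*exp(2^(1/3)*c*(2*sqrt(3)/(sqrt(3)*sqrt(243 - 4*sqrt(3)) + 27)^(1/3) + 2^(1/3)*(sqrt(3)*sqrt(243 - 4*sqrt(3)) + 27)^(1/3))/12)*sin(2^(1/3)*c*(-2^(1/3)*sqrt(3)*(sqrt(3)*sqrt(243 - 4*sqrt(3)) + 27)^(1/3) + 6/(sqrt(3)*sqrt(243 - 4*sqrt(3)) + 27)^(1/3))/12) + C3*exp(2^(1/3)*c*(2*sqrt(3)/(sqrt(3)*sqrt(243 - 4*sqrt(3)) + 27)^(1/3) + 2^(1/3)*(sqrt(3)*sqrt(243 - 4*sqrt(3)) + 27)^(1/3))/12)*cos(2^(1/3)*c*(-2^(1/3)*sqrt(3)*(sqrt(3)*sqrt(243 - 4*sqrt(3)) + 27)^(1/3) + 6/(sqrt(3)*sqrt(243 - 4*sqrt(3)) + 27)^(1/3))/12) + C4*exp(-2^(1/3)*c*(2*sqrt(3)/(sqrt(3)*sqrt(243 - 4*sqrt(3)) + 27)^(1/3) + 2^(1/3)*(sqrt(3)*sqrt(243 - 4*sqrt(3)) + 27)^(1/3))/6) + c/3


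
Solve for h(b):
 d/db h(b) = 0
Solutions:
 h(b) = C1


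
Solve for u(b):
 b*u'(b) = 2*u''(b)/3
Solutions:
 u(b) = C1 + C2*erfi(sqrt(3)*b/2)


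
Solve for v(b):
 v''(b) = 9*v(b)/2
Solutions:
 v(b) = C1*exp(-3*sqrt(2)*b/2) + C2*exp(3*sqrt(2)*b/2)


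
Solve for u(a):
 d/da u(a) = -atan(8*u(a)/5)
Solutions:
 Integral(1/atan(8*_y/5), (_y, u(a))) = C1 - a


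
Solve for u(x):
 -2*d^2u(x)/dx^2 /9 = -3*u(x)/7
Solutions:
 u(x) = C1*exp(-3*sqrt(42)*x/14) + C2*exp(3*sqrt(42)*x/14)


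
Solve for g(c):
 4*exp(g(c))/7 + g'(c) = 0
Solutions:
 g(c) = log(1/(C1 + 4*c)) + log(7)


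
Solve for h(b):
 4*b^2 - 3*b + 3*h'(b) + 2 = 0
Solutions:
 h(b) = C1 - 4*b^3/9 + b^2/2 - 2*b/3


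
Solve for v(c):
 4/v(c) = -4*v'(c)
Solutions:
 v(c) = -sqrt(C1 - 2*c)
 v(c) = sqrt(C1 - 2*c)


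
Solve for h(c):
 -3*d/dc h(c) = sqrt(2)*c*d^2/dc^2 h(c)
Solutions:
 h(c) = C1 + C2*c^(1 - 3*sqrt(2)/2)


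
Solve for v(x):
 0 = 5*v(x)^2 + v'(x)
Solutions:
 v(x) = 1/(C1 + 5*x)


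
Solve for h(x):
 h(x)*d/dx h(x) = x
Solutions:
 h(x) = -sqrt(C1 + x^2)
 h(x) = sqrt(C1 + x^2)


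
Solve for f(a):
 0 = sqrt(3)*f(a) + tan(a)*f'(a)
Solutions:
 f(a) = C1/sin(a)^(sqrt(3))


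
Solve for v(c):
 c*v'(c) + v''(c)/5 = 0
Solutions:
 v(c) = C1 + C2*erf(sqrt(10)*c/2)


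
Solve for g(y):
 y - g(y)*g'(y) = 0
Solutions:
 g(y) = -sqrt(C1 + y^2)
 g(y) = sqrt(C1 + y^2)


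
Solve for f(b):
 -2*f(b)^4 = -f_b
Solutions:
 f(b) = (-1/(C1 + 6*b))^(1/3)
 f(b) = (-1/(C1 + 2*b))^(1/3)*(-3^(2/3) - 3*3^(1/6)*I)/6
 f(b) = (-1/(C1 + 2*b))^(1/3)*(-3^(2/3) + 3*3^(1/6)*I)/6


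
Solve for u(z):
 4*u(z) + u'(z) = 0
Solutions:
 u(z) = C1*exp(-4*z)


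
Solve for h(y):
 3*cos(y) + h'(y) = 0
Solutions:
 h(y) = C1 - 3*sin(y)


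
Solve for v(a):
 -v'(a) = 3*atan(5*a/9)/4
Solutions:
 v(a) = C1 - 3*a*atan(5*a/9)/4 + 27*log(25*a^2 + 81)/40


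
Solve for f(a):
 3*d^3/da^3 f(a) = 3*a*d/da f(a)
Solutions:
 f(a) = C1 + Integral(C2*airyai(a) + C3*airybi(a), a)


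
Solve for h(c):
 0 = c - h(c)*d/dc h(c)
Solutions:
 h(c) = -sqrt(C1 + c^2)
 h(c) = sqrt(C1 + c^2)


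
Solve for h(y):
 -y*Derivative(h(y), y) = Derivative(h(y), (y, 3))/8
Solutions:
 h(y) = C1 + Integral(C2*airyai(-2*y) + C3*airybi(-2*y), y)


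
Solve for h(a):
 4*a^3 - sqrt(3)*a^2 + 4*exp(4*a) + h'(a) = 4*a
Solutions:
 h(a) = C1 - a^4 + sqrt(3)*a^3/3 + 2*a^2 - exp(4*a)


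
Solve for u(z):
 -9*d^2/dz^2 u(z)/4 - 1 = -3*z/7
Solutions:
 u(z) = C1 + C2*z + 2*z^3/63 - 2*z^2/9


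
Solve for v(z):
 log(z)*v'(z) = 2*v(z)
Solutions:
 v(z) = C1*exp(2*li(z))


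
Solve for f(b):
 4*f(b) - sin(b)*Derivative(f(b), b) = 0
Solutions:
 f(b) = C1*(cos(b)^2 - 2*cos(b) + 1)/(cos(b)^2 + 2*cos(b) + 1)


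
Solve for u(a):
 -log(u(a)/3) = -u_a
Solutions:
 Integral(1/(-log(_y) + log(3)), (_y, u(a))) = C1 - a


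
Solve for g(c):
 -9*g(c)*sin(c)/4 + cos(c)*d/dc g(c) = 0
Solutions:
 g(c) = C1/cos(c)^(9/4)


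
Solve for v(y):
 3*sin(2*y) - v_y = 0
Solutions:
 v(y) = C1 - 3*cos(2*y)/2


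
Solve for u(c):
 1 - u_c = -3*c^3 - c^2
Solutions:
 u(c) = C1 + 3*c^4/4 + c^3/3 + c


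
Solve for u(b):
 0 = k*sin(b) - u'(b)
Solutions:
 u(b) = C1 - k*cos(b)


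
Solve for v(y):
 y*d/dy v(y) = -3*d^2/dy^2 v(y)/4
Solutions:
 v(y) = C1 + C2*erf(sqrt(6)*y/3)


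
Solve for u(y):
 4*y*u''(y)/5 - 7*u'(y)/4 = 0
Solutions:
 u(y) = C1 + C2*y^(51/16)


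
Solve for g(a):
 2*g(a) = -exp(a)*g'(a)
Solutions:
 g(a) = C1*exp(2*exp(-a))


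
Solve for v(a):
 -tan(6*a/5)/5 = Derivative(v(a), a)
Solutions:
 v(a) = C1 + log(cos(6*a/5))/6


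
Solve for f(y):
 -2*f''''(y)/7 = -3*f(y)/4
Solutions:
 f(y) = C1*exp(-42^(1/4)*y/2) + C2*exp(42^(1/4)*y/2) + C3*sin(42^(1/4)*y/2) + C4*cos(42^(1/4)*y/2)


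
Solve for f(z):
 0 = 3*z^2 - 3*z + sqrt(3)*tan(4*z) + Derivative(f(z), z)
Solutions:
 f(z) = C1 - z^3 + 3*z^2/2 + sqrt(3)*log(cos(4*z))/4


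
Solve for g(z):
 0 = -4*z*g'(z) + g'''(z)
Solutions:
 g(z) = C1 + Integral(C2*airyai(2^(2/3)*z) + C3*airybi(2^(2/3)*z), z)


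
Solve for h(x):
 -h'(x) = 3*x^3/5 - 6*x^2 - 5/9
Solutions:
 h(x) = C1 - 3*x^4/20 + 2*x^3 + 5*x/9


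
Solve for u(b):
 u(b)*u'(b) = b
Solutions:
 u(b) = -sqrt(C1 + b^2)
 u(b) = sqrt(C1 + b^2)


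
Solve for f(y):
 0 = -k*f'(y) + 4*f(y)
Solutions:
 f(y) = C1*exp(4*y/k)


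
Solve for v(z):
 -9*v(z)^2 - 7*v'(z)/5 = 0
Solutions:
 v(z) = 7/(C1 + 45*z)


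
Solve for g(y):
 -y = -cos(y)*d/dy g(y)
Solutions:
 g(y) = C1 + Integral(y/cos(y), y)


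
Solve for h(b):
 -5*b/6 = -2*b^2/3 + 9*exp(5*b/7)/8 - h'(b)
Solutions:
 h(b) = C1 - 2*b^3/9 + 5*b^2/12 + 63*exp(5*b/7)/40


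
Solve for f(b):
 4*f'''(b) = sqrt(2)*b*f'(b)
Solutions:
 f(b) = C1 + Integral(C2*airyai(sqrt(2)*b/2) + C3*airybi(sqrt(2)*b/2), b)


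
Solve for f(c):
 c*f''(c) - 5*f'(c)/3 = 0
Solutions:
 f(c) = C1 + C2*c^(8/3)


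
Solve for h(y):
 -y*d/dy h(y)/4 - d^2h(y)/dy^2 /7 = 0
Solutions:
 h(y) = C1 + C2*erf(sqrt(14)*y/4)


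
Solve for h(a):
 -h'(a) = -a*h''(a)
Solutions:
 h(a) = C1 + C2*a^2


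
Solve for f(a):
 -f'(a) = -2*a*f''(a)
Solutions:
 f(a) = C1 + C2*a^(3/2)


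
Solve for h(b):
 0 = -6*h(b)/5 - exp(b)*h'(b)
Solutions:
 h(b) = C1*exp(6*exp(-b)/5)


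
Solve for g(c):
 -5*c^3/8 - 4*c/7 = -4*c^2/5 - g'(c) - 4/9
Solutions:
 g(c) = C1 + 5*c^4/32 - 4*c^3/15 + 2*c^2/7 - 4*c/9


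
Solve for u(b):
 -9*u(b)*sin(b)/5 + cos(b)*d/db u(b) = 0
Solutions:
 u(b) = C1/cos(b)^(9/5)


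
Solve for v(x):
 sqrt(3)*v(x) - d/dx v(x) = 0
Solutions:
 v(x) = C1*exp(sqrt(3)*x)


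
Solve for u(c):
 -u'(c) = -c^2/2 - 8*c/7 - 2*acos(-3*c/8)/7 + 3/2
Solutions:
 u(c) = C1 + c^3/6 + 4*c^2/7 + 2*c*acos(-3*c/8)/7 - 3*c/2 + 2*sqrt(64 - 9*c^2)/21


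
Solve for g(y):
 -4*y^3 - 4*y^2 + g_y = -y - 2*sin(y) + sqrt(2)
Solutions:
 g(y) = C1 + y^4 + 4*y^3/3 - y^2/2 + sqrt(2)*y + 2*cos(y)


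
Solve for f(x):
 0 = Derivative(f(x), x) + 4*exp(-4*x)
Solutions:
 f(x) = C1 + exp(-4*x)


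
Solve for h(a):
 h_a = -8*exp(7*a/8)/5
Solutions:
 h(a) = C1 - 64*exp(7*a/8)/35


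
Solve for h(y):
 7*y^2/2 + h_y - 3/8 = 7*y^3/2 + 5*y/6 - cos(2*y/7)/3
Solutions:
 h(y) = C1 + 7*y^4/8 - 7*y^3/6 + 5*y^2/12 + 3*y/8 - 7*sin(2*y/7)/6


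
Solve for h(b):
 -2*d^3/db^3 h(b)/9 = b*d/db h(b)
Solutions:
 h(b) = C1 + Integral(C2*airyai(-6^(2/3)*b/2) + C3*airybi(-6^(2/3)*b/2), b)


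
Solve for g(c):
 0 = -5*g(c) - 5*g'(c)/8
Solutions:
 g(c) = C1*exp(-8*c)


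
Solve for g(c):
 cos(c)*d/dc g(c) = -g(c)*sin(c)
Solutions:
 g(c) = C1*cos(c)


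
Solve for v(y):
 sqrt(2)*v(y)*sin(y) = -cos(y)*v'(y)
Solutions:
 v(y) = C1*cos(y)^(sqrt(2))


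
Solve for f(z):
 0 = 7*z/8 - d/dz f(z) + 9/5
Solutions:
 f(z) = C1 + 7*z^2/16 + 9*z/5


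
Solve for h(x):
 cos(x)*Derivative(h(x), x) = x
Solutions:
 h(x) = C1 + Integral(x/cos(x), x)


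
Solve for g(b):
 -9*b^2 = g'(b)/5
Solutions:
 g(b) = C1 - 15*b^3


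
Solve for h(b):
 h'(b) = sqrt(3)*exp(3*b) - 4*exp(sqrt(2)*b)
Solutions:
 h(b) = C1 + sqrt(3)*exp(3*b)/3 - 2*sqrt(2)*exp(sqrt(2)*b)


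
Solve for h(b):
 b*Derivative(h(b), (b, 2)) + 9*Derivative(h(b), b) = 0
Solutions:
 h(b) = C1 + C2/b^8


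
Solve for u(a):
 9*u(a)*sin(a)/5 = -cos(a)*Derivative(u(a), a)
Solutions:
 u(a) = C1*cos(a)^(9/5)


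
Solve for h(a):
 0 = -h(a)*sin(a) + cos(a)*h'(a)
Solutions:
 h(a) = C1/cos(a)


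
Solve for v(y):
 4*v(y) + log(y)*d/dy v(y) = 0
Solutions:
 v(y) = C1*exp(-4*li(y))


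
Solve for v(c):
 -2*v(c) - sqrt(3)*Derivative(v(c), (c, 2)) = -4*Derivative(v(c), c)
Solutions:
 v(c) = C1*exp(c*(-sqrt(6)*sqrt(2 - sqrt(3)) + 2*sqrt(3))/3) + C2*exp(c*(sqrt(6)*sqrt(2 - sqrt(3)) + 2*sqrt(3))/3)


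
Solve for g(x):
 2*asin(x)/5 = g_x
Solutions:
 g(x) = C1 + 2*x*asin(x)/5 + 2*sqrt(1 - x^2)/5


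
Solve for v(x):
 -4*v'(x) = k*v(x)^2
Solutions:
 v(x) = 4/(C1 + k*x)


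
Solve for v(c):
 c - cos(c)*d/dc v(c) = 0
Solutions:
 v(c) = C1 + Integral(c/cos(c), c)


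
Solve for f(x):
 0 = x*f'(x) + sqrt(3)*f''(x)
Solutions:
 f(x) = C1 + C2*erf(sqrt(2)*3^(3/4)*x/6)


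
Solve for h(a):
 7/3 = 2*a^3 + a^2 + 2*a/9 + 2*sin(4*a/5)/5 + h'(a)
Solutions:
 h(a) = C1 - a^4/2 - a^3/3 - a^2/9 + 7*a/3 + cos(4*a/5)/2


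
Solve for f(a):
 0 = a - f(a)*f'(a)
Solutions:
 f(a) = -sqrt(C1 + a^2)
 f(a) = sqrt(C1 + a^2)


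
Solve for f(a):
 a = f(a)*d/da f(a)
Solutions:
 f(a) = -sqrt(C1 + a^2)
 f(a) = sqrt(C1 + a^2)


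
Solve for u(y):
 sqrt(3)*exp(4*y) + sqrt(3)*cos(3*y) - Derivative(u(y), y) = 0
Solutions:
 u(y) = C1 + sqrt(3)*exp(4*y)/4 + sqrt(3)*sin(3*y)/3


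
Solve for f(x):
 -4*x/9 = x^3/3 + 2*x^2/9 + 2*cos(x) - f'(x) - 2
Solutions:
 f(x) = C1 + x^4/12 + 2*x^3/27 + 2*x^2/9 - 2*x + 2*sin(x)


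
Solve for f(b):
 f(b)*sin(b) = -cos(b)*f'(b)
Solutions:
 f(b) = C1*cos(b)


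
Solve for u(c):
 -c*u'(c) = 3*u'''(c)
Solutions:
 u(c) = C1 + Integral(C2*airyai(-3^(2/3)*c/3) + C3*airybi(-3^(2/3)*c/3), c)


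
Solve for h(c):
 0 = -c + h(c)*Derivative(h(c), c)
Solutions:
 h(c) = -sqrt(C1 + c^2)
 h(c) = sqrt(C1 + c^2)


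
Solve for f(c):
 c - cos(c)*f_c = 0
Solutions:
 f(c) = C1 + Integral(c/cos(c), c)


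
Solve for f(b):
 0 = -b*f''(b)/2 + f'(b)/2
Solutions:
 f(b) = C1 + C2*b^2


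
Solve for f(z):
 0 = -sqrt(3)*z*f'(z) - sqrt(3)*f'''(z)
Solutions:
 f(z) = C1 + Integral(C2*airyai(-z) + C3*airybi(-z), z)


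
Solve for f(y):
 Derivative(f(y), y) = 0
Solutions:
 f(y) = C1


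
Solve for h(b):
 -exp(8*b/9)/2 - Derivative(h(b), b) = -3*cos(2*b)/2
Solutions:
 h(b) = C1 - 9*exp(8*b/9)/16 + 3*sin(2*b)/4


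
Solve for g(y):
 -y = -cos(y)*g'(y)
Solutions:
 g(y) = C1 + Integral(y/cos(y), y)


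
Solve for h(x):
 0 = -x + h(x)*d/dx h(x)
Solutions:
 h(x) = -sqrt(C1 + x^2)
 h(x) = sqrt(C1 + x^2)


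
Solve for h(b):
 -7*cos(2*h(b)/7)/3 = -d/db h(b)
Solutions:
 -7*b/3 - 7*log(sin(2*h(b)/7) - 1)/4 + 7*log(sin(2*h(b)/7) + 1)/4 = C1


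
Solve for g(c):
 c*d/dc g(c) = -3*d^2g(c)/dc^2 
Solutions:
 g(c) = C1 + C2*erf(sqrt(6)*c/6)


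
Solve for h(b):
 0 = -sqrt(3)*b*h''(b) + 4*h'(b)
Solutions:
 h(b) = C1 + C2*b^(1 + 4*sqrt(3)/3)


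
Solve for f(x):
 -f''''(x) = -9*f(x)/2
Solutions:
 f(x) = C1*exp(-2^(3/4)*sqrt(3)*x/2) + C2*exp(2^(3/4)*sqrt(3)*x/2) + C3*sin(2^(3/4)*sqrt(3)*x/2) + C4*cos(2^(3/4)*sqrt(3)*x/2)


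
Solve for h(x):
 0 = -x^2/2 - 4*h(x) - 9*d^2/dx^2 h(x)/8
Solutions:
 h(x) = C1*sin(4*sqrt(2)*x/3) + C2*cos(4*sqrt(2)*x/3) - x^2/8 + 9/128


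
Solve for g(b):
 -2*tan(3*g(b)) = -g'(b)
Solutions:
 g(b) = -asin(C1*exp(6*b))/3 + pi/3
 g(b) = asin(C1*exp(6*b))/3


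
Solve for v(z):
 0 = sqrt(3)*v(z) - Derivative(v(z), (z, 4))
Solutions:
 v(z) = C1*exp(-3^(1/8)*z) + C2*exp(3^(1/8)*z) + C3*sin(3^(1/8)*z) + C4*cos(3^(1/8)*z)


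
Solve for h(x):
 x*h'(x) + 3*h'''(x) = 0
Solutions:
 h(x) = C1 + Integral(C2*airyai(-3^(2/3)*x/3) + C3*airybi(-3^(2/3)*x/3), x)


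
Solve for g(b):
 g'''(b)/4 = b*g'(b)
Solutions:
 g(b) = C1 + Integral(C2*airyai(2^(2/3)*b) + C3*airybi(2^(2/3)*b), b)


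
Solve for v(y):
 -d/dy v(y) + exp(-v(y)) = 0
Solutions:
 v(y) = log(C1 + y)


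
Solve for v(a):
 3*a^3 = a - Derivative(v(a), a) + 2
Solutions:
 v(a) = C1 - 3*a^4/4 + a^2/2 + 2*a


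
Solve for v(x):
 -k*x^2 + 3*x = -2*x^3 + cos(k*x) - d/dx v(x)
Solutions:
 v(x) = C1 + k*x^3/3 - x^4/2 - 3*x^2/2 + sin(k*x)/k


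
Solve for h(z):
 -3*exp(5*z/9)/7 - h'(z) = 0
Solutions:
 h(z) = C1 - 27*exp(5*z/9)/35


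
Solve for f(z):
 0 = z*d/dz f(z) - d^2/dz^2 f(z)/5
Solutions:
 f(z) = C1 + C2*erfi(sqrt(10)*z/2)


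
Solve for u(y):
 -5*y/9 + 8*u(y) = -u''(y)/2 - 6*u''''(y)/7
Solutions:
 u(y) = 5*y/72 + (C1*sin(sqrt(2)*3^(3/4)*7^(1/4)*y*cos(atan(sqrt(5327)/7)/2)/3) + C2*cos(sqrt(2)*3^(3/4)*7^(1/4)*y*cos(atan(sqrt(5327)/7)/2)/3))*exp(-sqrt(2)*3^(3/4)*7^(1/4)*y*sin(atan(sqrt(5327)/7)/2)/3) + (C3*sin(sqrt(2)*3^(3/4)*7^(1/4)*y*cos(atan(sqrt(5327)/7)/2)/3) + C4*cos(sqrt(2)*3^(3/4)*7^(1/4)*y*cos(atan(sqrt(5327)/7)/2)/3))*exp(sqrt(2)*3^(3/4)*7^(1/4)*y*sin(atan(sqrt(5327)/7)/2)/3)


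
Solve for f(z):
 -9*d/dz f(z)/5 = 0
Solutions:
 f(z) = C1


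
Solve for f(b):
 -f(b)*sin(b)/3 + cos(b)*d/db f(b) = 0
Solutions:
 f(b) = C1/cos(b)^(1/3)


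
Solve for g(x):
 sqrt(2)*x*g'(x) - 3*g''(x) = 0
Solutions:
 g(x) = C1 + C2*erfi(2^(3/4)*sqrt(3)*x/6)


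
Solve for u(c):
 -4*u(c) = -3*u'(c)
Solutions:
 u(c) = C1*exp(4*c/3)


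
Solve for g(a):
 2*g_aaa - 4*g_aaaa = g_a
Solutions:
 g(a) = C1 + C4*exp(-a/2) + (C2*sin(a/2) + C3*cos(a/2))*exp(a/2)


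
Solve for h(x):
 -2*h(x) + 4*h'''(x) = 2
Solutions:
 h(x) = C3*exp(2^(2/3)*x/2) + (C1*sin(2^(2/3)*sqrt(3)*x/4) + C2*cos(2^(2/3)*sqrt(3)*x/4))*exp(-2^(2/3)*x/4) - 1


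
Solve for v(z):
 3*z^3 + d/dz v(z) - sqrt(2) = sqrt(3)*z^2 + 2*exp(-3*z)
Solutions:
 v(z) = C1 - 3*z^4/4 + sqrt(3)*z^3/3 + sqrt(2)*z - 2*exp(-3*z)/3


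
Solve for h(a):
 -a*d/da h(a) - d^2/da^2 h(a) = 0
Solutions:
 h(a) = C1 + C2*erf(sqrt(2)*a/2)


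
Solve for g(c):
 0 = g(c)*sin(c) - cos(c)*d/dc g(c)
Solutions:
 g(c) = C1/cos(c)


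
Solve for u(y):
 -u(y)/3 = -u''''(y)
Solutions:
 u(y) = C1*exp(-3^(3/4)*y/3) + C2*exp(3^(3/4)*y/3) + C3*sin(3^(3/4)*y/3) + C4*cos(3^(3/4)*y/3)


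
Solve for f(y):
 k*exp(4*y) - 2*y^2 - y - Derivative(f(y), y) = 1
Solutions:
 f(y) = C1 + k*exp(4*y)/4 - 2*y^3/3 - y^2/2 - y


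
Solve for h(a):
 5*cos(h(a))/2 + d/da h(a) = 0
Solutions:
 h(a) = pi - asin((C1 + exp(5*a))/(C1 - exp(5*a)))
 h(a) = asin((C1 + exp(5*a))/(C1 - exp(5*a)))


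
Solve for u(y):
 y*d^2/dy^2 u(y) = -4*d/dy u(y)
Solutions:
 u(y) = C1 + C2/y^3


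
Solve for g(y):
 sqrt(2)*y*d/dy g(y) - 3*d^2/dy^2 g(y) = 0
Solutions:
 g(y) = C1 + C2*erfi(2^(3/4)*sqrt(3)*y/6)


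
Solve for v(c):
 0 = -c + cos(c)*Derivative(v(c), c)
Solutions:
 v(c) = C1 + Integral(c/cos(c), c)


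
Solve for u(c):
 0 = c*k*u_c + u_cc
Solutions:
 u(c) = Piecewise((-sqrt(2)*sqrt(pi)*C1*erf(sqrt(2)*c*sqrt(k)/2)/(2*sqrt(k)) - C2, (k > 0) | (k < 0)), (-C1*c - C2, True))


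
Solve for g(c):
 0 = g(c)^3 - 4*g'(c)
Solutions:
 g(c) = -sqrt(2)*sqrt(-1/(C1 + c))
 g(c) = sqrt(2)*sqrt(-1/(C1 + c))


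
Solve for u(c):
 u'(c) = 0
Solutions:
 u(c) = C1


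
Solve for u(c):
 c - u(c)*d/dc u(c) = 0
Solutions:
 u(c) = -sqrt(C1 + c^2)
 u(c) = sqrt(C1 + c^2)


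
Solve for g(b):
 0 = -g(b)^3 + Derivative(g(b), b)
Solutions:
 g(b) = -sqrt(2)*sqrt(-1/(C1 + b))/2
 g(b) = sqrt(2)*sqrt(-1/(C1 + b))/2


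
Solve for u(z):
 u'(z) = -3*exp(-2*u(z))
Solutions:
 u(z) = log(-sqrt(C1 - 6*z))
 u(z) = log(C1 - 6*z)/2


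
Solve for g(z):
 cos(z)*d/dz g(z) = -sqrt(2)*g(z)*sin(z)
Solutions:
 g(z) = C1*cos(z)^(sqrt(2))


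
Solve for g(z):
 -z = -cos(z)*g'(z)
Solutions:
 g(z) = C1 + Integral(z/cos(z), z)


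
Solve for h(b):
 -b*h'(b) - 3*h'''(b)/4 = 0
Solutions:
 h(b) = C1 + Integral(C2*airyai(-6^(2/3)*b/3) + C3*airybi(-6^(2/3)*b/3), b)


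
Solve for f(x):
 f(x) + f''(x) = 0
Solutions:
 f(x) = C1*sin(x) + C2*cos(x)


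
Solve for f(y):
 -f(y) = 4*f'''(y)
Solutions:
 f(y) = C3*exp(-2^(1/3)*y/2) + (C1*sin(2^(1/3)*sqrt(3)*y/4) + C2*cos(2^(1/3)*sqrt(3)*y/4))*exp(2^(1/3)*y/4)


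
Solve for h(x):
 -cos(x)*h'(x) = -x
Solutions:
 h(x) = C1 + Integral(x/cos(x), x)


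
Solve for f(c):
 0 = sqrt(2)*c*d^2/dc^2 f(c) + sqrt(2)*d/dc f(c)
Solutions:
 f(c) = C1 + C2*log(c)


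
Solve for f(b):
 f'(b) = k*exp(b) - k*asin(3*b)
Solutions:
 f(b) = C1 - k*(b*asin(3*b) + sqrt(1 - 9*b^2)/3 - exp(b))


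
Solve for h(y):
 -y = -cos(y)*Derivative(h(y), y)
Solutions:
 h(y) = C1 + Integral(y/cos(y), y)


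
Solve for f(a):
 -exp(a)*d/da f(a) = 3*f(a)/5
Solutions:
 f(a) = C1*exp(3*exp(-a)/5)


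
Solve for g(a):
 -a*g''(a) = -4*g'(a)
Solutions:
 g(a) = C1 + C2*a^5


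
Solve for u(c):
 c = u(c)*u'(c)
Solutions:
 u(c) = -sqrt(C1 + c^2)
 u(c) = sqrt(C1 + c^2)


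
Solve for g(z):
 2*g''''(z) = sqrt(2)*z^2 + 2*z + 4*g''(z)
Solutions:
 g(z) = C1 + C2*z + C3*exp(-sqrt(2)*z) + C4*exp(sqrt(2)*z) - sqrt(2)*z^4/48 - z^3/12 - sqrt(2)*z^2/8


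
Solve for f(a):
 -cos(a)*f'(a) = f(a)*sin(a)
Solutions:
 f(a) = C1*cos(a)


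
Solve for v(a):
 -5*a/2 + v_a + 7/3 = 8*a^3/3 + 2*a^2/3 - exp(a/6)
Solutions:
 v(a) = C1 + 2*a^4/3 + 2*a^3/9 + 5*a^2/4 - 7*a/3 - 6*exp(a/6)


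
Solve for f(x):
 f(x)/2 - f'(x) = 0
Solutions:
 f(x) = C1*exp(x/2)


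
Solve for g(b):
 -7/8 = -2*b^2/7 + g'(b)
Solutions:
 g(b) = C1 + 2*b^3/21 - 7*b/8


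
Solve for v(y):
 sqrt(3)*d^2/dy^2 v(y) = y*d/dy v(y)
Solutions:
 v(y) = C1 + C2*erfi(sqrt(2)*3^(3/4)*y/6)


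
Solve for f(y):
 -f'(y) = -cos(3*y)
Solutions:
 f(y) = C1 + sin(3*y)/3


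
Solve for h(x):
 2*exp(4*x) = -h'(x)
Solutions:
 h(x) = C1 - exp(4*x)/2


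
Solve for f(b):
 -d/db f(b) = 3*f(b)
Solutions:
 f(b) = C1*exp(-3*b)


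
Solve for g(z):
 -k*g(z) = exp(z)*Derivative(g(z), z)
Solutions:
 g(z) = C1*exp(k*exp(-z))


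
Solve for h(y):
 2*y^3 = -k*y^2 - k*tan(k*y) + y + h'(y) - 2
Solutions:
 h(y) = C1 + k*y^3/3 + k*Piecewise((-log(cos(k*y))/k, Ne(k, 0)), (0, True)) + y^4/2 - y^2/2 + 2*y


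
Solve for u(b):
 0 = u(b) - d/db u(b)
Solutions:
 u(b) = C1*exp(b)


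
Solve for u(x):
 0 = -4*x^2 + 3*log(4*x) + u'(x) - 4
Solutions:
 u(x) = C1 + 4*x^3/3 - 3*x*log(x) - x*log(64) + 7*x


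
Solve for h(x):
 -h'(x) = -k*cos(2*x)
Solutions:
 h(x) = C1 + k*sin(2*x)/2


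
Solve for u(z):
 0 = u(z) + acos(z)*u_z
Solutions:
 u(z) = C1*exp(-Integral(1/acos(z), z))


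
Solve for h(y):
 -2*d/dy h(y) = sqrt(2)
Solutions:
 h(y) = C1 - sqrt(2)*y/2


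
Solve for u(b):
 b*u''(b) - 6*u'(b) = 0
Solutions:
 u(b) = C1 + C2*b^7


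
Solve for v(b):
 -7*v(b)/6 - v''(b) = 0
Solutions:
 v(b) = C1*sin(sqrt(42)*b/6) + C2*cos(sqrt(42)*b/6)


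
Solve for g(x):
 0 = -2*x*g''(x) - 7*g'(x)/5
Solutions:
 g(x) = C1 + C2*x^(3/10)


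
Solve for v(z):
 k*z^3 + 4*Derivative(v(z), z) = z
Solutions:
 v(z) = C1 - k*z^4/16 + z^2/8


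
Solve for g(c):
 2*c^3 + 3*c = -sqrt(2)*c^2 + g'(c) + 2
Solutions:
 g(c) = C1 + c^4/2 + sqrt(2)*c^3/3 + 3*c^2/2 - 2*c


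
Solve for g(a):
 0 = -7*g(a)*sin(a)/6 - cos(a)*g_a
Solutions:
 g(a) = C1*cos(a)^(7/6)


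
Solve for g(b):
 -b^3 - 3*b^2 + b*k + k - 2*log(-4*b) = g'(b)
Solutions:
 g(b) = C1 - b^4/4 - b^3 + b^2*k/2 + b*(k - 4*log(2) + 2) - 2*b*log(-b)


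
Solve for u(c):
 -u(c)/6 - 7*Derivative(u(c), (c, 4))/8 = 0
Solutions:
 u(c) = (C1*sin(21^(3/4)*c/21) + C2*cos(21^(3/4)*c/21))*exp(-21^(3/4)*c/21) + (C3*sin(21^(3/4)*c/21) + C4*cos(21^(3/4)*c/21))*exp(21^(3/4)*c/21)


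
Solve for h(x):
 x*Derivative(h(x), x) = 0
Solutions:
 h(x) = C1


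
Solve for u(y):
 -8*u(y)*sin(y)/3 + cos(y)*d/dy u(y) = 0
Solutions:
 u(y) = C1/cos(y)^(8/3)


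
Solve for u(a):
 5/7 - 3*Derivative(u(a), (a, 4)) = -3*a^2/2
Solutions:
 u(a) = C1 + C2*a + C3*a^2 + C4*a^3 + a^6/720 + 5*a^4/504


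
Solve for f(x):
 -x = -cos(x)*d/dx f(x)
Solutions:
 f(x) = C1 + Integral(x/cos(x), x)


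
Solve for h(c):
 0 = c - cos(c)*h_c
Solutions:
 h(c) = C1 + Integral(c/cos(c), c)


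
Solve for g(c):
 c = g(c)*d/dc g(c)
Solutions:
 g(c) = -sqrt(C1 + c^2)
 g(c) = sqrt(C1 + c^2)


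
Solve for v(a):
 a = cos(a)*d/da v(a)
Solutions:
 v(a) = C1 + Integral(a/cos(a), a)


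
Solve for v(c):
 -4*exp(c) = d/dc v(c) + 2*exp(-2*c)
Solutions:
 v(c) = C1 - 4*exp(c) + exp(-2*c)


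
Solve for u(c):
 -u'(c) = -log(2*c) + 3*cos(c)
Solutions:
 u(c) = C1 + c*log(c) - c + c*log(2) - 3*sin(c)


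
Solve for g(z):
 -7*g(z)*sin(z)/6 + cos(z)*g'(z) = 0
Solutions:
 g(z) = C1/cos(z)^(7/6)


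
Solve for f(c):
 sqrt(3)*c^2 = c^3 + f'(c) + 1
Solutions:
 f(c) = C1 - c^4/4 + sqrt(3)*c^3/3 - c


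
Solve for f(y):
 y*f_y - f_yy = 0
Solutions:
 f(y) = C1 + C2*erfi(sqrt(2)*y/2)


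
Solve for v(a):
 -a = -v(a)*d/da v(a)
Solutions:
 v(a) = -sqrt(C1 + a^2)
 v(a) = sqrt(C1 + a^2)


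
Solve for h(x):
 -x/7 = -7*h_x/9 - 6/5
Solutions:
 h(x) = C1 + 9*x^2/98 - 54*x/35


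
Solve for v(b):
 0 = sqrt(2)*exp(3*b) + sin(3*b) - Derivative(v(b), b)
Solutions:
 v(b) = C1 + sqrt(2)*exp(3*b)/3 - cos(3*b)/3


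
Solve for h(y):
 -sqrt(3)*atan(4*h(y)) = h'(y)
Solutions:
 Integral(1/atan(4*_y), (_y, h(y))) = C1 - sqrt(3)*y


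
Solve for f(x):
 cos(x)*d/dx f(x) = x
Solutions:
 f(x) = C1 + Integral(x/cos(x), x)


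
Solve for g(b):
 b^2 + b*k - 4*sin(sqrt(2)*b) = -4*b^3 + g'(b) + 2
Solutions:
 g(b) = C1 + b^4 + b^3/3 + b^2*k/2 - 2*b + 2*sqrt(2)*cos(sqrt(2)*b)


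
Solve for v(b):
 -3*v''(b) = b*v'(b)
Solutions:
 v(b) = C1 + C2*erf(sqrt(6)*b/6)


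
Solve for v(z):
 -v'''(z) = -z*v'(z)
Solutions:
 v(z) = C1 + Integral(C2*airyai(z) + C3*airybi(z), z)


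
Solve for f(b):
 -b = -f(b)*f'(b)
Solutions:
 f(b) = -sqrt(C1 + b^2)
 f(b) = sqrt(C1 + b^2)


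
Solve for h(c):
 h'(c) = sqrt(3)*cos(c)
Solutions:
 h(c) = C1 + sqrt(3)*sin(c)


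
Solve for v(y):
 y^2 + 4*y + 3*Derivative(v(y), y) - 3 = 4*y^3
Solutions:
 v(y) = C1 + y^4/3 - y^3/9 - 2*y^2/3 + y


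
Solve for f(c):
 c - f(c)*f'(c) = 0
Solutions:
 f(c) = -sqrt(C1 + c^2)
 f(c) = sqrt(C1 + c^2)


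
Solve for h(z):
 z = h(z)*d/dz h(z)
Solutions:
 h(z) = -sqrt(C1 + z^2)
 h(z) = sqrt(C1 + z^2)


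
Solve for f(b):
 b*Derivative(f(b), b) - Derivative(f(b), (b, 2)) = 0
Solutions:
 f(b) = C1 + C2*erfi(sqrt(2)*b/2)


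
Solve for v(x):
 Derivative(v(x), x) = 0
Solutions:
 v(x) = C1


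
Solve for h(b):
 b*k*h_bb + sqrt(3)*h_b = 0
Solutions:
 h(b) = C1 + b^(((re(k) - sqrt(3))*re(k) + im(k)^2)/(re(k)^2 + im(k)^2))*(C2*sin(sqrt(3)*log(b)*Abs(im(k))/(re(k)^2 + im(k)^2)) + C3*cos(sqrt(3)*log(b)*im(k)/(re(k)^2 + im(k)^2)))


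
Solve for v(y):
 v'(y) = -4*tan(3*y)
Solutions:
 v(y) = C1 + 4*log(cos(3*y))/3


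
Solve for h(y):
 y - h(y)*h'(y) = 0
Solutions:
 h(y) = -sqrt(C1 + y^2)
 h(y) = sqrt(C1 + y^2)


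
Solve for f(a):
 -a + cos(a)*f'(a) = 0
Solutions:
 f(a) = C1 + Integral(a/cos(a), a)


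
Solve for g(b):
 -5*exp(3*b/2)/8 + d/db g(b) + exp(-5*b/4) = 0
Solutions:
 g(b) = C1 + 5*exp(3*b/2)/12 + 4*exp(-5*b/4)/5


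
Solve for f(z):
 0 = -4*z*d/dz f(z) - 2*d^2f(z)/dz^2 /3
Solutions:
 f(z) = C1 + C2*erf(sqrt(3)*z)


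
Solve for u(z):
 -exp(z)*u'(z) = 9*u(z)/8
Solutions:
 u(z) = C1*exp(9*exp(-z)/8)


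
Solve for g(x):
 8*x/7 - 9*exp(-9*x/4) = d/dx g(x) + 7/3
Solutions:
 g(x) = C1 + 4*x^2/7 - 7*x/3 + 4*exp(-9*x/4)


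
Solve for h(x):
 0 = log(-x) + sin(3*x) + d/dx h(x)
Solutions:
 h(x) = C1 - x*log(-x) + x + cos(3*x)/3


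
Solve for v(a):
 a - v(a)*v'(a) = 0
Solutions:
 v(a) = -sqrt(C1 + a^2)
 v(a) = sqrt(C1 + a^2)


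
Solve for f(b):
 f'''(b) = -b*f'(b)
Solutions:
 f(b) = C1 + Integral(C2*airyai(-b) + C3*airybi(-b), b)


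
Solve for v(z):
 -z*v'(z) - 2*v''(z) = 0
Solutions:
 v(z) = C1 + C2*erf(z/2)


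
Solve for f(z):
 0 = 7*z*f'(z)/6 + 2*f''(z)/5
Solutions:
 f(z) = C1 + C2*erf(sqrt(210)*z/12)


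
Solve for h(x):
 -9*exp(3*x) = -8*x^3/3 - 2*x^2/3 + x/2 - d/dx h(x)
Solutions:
 h(x) = C1 - 2*x^4/3 - 2*x^3/9 + x^2/4 + 3*exp(3*x)


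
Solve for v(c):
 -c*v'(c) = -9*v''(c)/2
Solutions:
 v(c) = C1 + C2*erfi(c/3)


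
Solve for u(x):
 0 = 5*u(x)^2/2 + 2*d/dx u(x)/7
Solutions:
 u(x) = 4/(C1 + 35*x)


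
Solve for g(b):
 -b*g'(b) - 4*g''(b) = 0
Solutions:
 g(b) = C1 + C2*erf(sqrt(2)*b/4)


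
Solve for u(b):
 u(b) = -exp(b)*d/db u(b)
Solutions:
 u(b) = C1*exp(exp(-b))


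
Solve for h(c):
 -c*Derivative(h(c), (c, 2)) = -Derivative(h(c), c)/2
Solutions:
 h(c) = C1 + C2*c^(3/2)


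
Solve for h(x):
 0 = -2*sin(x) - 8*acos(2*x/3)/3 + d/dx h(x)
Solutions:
 h(x) = C1 + 8*x*acos(2*x/3)/3 - 4*sqrt(9 - 4*x^2)/3 - 2*cos(x)


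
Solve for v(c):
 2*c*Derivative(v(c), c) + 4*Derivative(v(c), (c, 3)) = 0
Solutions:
 v(c) = C1 + Integral(C2*airyai(-2^(2/3)*c/2) + C3*airybi(-2^(2/3)*c/2), c)


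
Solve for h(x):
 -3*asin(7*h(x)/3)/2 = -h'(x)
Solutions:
 Integral(1/asin(7*_y/3), (_y, h(x))) = C1 + 3*x/2


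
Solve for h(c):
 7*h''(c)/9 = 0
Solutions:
 h(c) = C1 + C2*c


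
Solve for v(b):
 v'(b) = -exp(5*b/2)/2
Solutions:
 v(b) = C1 - exp(5*b/2)/5


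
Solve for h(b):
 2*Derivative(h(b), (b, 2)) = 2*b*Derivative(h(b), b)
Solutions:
 h(b) = C1 + C2*erfi(sqrt(2)*b/2)


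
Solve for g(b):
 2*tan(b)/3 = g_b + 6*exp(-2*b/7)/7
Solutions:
 g(b) = C1 + log(tan(b)^2 + 1)/3 + 3*exp(-2*b/7)


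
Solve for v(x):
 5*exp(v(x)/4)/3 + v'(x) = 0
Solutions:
 v(x) = 4*log(1/(C1 + 5*x)) + 4*log(12)


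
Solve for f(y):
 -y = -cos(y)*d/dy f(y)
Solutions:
 f(y) = C1 + Integral(y/cos(y), y)


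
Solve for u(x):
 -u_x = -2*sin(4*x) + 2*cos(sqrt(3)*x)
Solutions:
 u(x) = C1 - 2*sqrt(3)*sin(sqrt(3)*x)/3 - cos(4*x)/2


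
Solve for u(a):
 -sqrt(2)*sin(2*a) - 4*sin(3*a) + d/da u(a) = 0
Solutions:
 u(a) = C1 - sqrt(2)*cos(2*a)/2 - 4*cos(3*a)/3


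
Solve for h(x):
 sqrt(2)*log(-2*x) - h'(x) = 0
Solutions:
 h(x) = C1 + sqrt(2)*x*log(-x) + sqrt(2)*x*(-1 + log(2))


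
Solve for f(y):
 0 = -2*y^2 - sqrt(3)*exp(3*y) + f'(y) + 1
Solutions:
 f(y) = C1 + 2*y^3/3 - y + sqrt(3)*exp(3*y)/3


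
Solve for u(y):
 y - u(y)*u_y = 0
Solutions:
 u(y) = -sqrt(C1 + y^2)
 u(y) = sqrt(C1 + y^2)


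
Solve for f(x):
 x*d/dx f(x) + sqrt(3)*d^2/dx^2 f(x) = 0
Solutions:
 f(x) = C1 + C2*erf(sqrt(2)*3^(3/4)*x/6)


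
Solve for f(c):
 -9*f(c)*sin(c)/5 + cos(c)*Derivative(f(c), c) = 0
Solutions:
 f(c) = C1/cos(c)^(9/5)


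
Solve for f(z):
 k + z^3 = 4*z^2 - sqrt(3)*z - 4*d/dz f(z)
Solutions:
 f(z) = C1 - k*z/4 - z^4/16 + z^3/3 - sqrt(3)*z^2/8


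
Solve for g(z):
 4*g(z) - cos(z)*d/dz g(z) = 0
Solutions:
 g(z) = C1*(sin(z)^2 + 2*sin(z) + 1)/(sin(z)^2 - 2*sin(z) + 1)


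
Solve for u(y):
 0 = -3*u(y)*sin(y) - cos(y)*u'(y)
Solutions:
 u(y) = C1*cos(y)^3


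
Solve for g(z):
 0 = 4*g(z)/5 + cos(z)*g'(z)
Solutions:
 g(z) = C1*(sin(z) - 1)^(2/5)/(sin(z) + 1)^(2/5)


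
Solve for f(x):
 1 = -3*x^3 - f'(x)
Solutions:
 f(x) = C1 - 3*x^4/4 - x


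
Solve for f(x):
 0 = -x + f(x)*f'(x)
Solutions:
 f(x) = -sqrt(C1 + x^2)
 f(x) = sqrt(C1 + x^2)


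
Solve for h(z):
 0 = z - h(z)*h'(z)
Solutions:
 h(z) = -sqrt(C1 + z^2)
 h(z) = sqrt(C1 + z^2)


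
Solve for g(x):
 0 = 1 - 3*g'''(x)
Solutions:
 g(x) = C1 + C2*x + C3*x^2 + x^3/18


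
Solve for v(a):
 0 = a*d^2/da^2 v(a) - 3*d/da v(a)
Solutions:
 v(a) = C1 + C2*a^4


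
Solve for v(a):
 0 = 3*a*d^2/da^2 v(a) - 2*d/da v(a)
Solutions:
 v(a) = C1 + C2*a^(5/3)


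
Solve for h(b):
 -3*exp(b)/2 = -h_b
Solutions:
 h(b) = C1 + 3*exp(b)/2


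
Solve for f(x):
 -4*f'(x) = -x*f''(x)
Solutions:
 f(x) = C1 + C2*x^5


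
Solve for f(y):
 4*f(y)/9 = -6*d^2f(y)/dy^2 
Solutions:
 f(y) = C1*sin(sqrt(6)*y/9) + C2*cos(sqrt(6)*y/9)


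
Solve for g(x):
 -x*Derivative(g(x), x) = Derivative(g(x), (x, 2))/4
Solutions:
 g(x) = C1 + C2*erf(sqrt(2)*x)


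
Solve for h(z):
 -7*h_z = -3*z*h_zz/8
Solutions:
 h(z) = C1 + C2*z^(59/3)


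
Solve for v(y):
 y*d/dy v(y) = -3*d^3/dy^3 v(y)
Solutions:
 v(y) = C1 + Integral(C2*airyai(-3^(2/3)*y/3) + C3*airybi(-3^(2/3)*y/3), y)


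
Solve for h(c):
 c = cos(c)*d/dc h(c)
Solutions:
 h(c) = C1 + Integral(c/cos(c), c)


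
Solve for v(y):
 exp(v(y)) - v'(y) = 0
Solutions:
 v(y) = log(-1/(C1 + y))


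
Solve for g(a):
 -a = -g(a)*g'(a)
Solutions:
 g(a) = -sqrt(C1 + a^2)
 g(a) = sqrt(C1 + a^2)


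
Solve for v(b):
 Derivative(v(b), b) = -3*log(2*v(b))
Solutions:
 Integral(1/(log(_y) + log(2)), (_y, v(b)))/3 = C1 - b


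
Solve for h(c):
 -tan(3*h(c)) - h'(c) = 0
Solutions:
 h(c) = -asin(C1*exp(-3*c))/3 + pi/3
 h(c) = asin(C1*exp(-3*c))/3


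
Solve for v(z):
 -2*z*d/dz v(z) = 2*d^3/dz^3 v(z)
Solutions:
 v(z) = C1 + Integral(C2*airyai(-z) + C3*airybi(-z), z)


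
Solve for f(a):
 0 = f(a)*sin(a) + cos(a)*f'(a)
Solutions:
 f(a) = C1*cos(a)


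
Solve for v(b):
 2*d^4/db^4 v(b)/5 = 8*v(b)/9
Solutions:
 v(b) = C1*exp(-5^(1/4)*sqrt(6)*b/3) + C2*exp(5^(1/4)*sqrt(6)*b/3) + C3*sin(5^(1/4)*sqrt(6)*b/3) + C4*cos(5^(1/4)*sqrt(6)*b/3)


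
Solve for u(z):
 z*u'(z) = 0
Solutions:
 u(z) = C1


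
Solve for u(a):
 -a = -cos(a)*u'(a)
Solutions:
 u(a) = C1 + Integral(a/cos(a), a)


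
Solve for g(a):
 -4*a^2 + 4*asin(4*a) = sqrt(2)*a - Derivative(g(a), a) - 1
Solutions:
 g(a) = C1 + 4*a^3/3 + sqrt(2)*a^2/2 - 4*a*asin(4*a) - a - sqrt(1 - 16*a^2)


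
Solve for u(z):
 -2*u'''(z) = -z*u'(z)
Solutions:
 u(z) = C1 + Integral(C2*airyai(2^(2/3)*z/2) + C3*airybi(2^(2/3)*z/2), z)


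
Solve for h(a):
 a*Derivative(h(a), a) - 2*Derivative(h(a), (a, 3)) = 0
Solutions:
 h(a) = C1 + Integral(C2*airyai(2^(2/3)*a/2) + C3*airybi(2^(2/3)*a/2), a)


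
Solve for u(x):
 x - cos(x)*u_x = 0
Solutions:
 u(x) = C1 + Integral(x/cos(x), x)


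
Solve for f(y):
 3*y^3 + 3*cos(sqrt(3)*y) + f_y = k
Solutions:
 f(y) = C1 + k*y - 3*y^4/4 - sqrt(3)*sin(sqrt(3)*y)


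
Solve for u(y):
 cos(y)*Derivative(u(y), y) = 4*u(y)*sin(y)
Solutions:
 u(y) = C1/cos(y)^4


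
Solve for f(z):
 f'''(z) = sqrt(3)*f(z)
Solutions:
 f(z) = C3*exp(3^(1/6)*z) + (C1*sin(3^(2/3)*z/2) + C2*cos(3^(2/3)*z/2))*exp(-3^(1/6)*z/2)


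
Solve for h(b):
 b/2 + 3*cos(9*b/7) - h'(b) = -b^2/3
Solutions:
 h(b) = C1 + b^3/9 + b^2/4 + 7*sin(9*b/7)/3


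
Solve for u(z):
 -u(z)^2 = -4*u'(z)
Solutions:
 u(z) = -4/(C1 + z)


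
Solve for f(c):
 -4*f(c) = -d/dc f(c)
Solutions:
 f(c) = C1*exp(4*c)


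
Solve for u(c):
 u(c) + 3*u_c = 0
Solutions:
 u(c) = C1*exp(-c/3)


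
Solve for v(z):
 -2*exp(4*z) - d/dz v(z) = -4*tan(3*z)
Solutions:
 v(z) = C1 - exp(4*z)/2 - 4*log(cos(3*z))/3


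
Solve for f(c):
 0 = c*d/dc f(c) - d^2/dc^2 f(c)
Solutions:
 f(c) = C1 + C2*erfi(sqrt(2)*c/2)


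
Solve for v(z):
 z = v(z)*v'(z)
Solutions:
 v(z) = -sqrt(C1 + z^2)
 v(z) = sqrt(C1 + z^2)


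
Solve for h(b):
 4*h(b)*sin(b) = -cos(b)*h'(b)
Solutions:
 h(b) = C1*cos(b)^4


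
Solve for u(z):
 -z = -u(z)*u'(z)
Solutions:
 u(z) = -sqrt(C1 + z^2)
 u(z) = sqrt(C1 + z^2)


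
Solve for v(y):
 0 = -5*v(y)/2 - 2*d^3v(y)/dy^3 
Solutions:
 v(y) = C3*exp(-10^(1/3)*y/2) + (C1*sin(10^(1/3)*sqrt(3)*y/4) + C2*cos(10^(1/3)*sqrt(3)*y/4))*exp(10^(1/3)*y/4)


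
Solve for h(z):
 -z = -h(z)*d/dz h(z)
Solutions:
 h(z) = -sqrt(C1 + z^2)
 h(z) = sqrt(C1 + z^2)


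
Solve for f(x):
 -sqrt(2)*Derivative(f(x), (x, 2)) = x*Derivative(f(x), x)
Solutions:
 f(x) = C1 + C2*erf(2^(1/4)*x/2)


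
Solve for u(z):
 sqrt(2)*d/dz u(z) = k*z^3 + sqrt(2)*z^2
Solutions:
 u(z) = C1 + sqrt(2)*k*z^4/8 + z^3/3


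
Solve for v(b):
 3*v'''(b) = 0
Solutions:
 v(b) = C1 + C2*b + C3*b^2


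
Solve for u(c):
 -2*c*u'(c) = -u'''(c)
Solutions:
 u(c) = C1 + Integral(C2*airyai(2^(1/3)*c) + C3*airybi(2^(1/3)*c), c)


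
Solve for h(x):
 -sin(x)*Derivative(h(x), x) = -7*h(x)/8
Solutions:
 h(x) = C1*(cos(x) - 1)^(7/16)/(cos(x) + 1)^(7/16)


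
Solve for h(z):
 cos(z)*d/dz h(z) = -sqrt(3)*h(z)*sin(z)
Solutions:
 h(z) = C1*cos(z)^(sqrt(3))


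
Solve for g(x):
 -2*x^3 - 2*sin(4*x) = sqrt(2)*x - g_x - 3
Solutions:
 g(x) = C1 + x^4/2 + sqrt(2)*x^2/2 - 3*x - cos(4*x)/2


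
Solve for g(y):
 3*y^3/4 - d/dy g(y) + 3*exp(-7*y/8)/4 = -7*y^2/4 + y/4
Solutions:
 g(y) = C1 + 3*y^4/16 + 7*y^3/12 - y^2/8 - 6*exp(-7*y/8)/7


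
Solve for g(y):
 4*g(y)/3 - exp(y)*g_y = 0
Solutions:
 g(y) = C1*exp(-4*exp(-y)/3)


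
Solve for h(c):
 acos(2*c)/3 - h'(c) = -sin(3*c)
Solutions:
 h(c) = C1 + c*acos(2*c)/3 - sqrt(1 - 4*c^2)/6 - cos(3*c)/3


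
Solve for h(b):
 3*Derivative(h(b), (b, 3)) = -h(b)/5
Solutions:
 h(b) = C3*exp(-15^(2/3)*b/15) + (C1*sin(3^(1/6)*5^(2/3)*b/10) + C2*cos(3^(1/6)*5^(2/3)*b/10))*exp(15^(2/3)*b/30)


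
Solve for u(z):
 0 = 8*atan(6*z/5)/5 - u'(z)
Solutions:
 u(z) = C1 + 8*z*atan(6*z/5)/5 - 2*log(36*z^2 + 25)/3


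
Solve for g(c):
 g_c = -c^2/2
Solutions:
 g(c) = C1 - c^3/6


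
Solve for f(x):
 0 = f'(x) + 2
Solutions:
 f(x) = C1 - 2*x


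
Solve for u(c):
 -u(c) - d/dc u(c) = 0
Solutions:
 u(c) = C1*exp(-c)


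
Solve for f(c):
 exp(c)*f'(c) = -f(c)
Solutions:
 f(c) = C1*exp(exp(-c))


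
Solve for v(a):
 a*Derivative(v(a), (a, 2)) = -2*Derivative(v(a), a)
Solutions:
 v(a) = C1 + C2/a


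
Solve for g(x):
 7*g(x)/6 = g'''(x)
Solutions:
 g(x) = C3*exp(6^(2/3)*7^(1/3)*x/6) + (C1*sin(2^(2/3)*3^(1/6)*7^(1/3)*x/4) + C2*cos(2^(2/3)*3^(1/6)*7^(1/3)*x/4))*exp(-6^(2/3)*7^(1/3)*x/12)


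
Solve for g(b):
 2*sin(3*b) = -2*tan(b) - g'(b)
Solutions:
 g(b) = C1 + 2*log(cos(b)) + 2*cos(3*b)/3


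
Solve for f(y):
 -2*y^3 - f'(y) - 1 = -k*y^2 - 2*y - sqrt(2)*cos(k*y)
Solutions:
 f(y) = C1 + k*y^3/3 - y^4/2 + y^2 - y + sqrt(2)*sin(k*y)/k


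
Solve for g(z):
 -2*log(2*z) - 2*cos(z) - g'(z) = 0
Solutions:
 g(z) = C1 - 2*z*log(z) - 2*z*log(2) + 2*z - 2*sin(z)


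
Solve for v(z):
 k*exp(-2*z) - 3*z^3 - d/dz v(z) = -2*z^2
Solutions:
 v(z) = C1 - k*exp(-2*z)/2 - 3*z^4/4 + 2*z^3/3


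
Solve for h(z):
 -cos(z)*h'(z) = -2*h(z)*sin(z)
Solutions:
 h(z) = C1/cos(z)^2


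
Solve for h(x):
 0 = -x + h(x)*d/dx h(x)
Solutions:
 h(x) = -sqrt(C1 + x^2)
 h(x) = sqrt(C1 + x^2)


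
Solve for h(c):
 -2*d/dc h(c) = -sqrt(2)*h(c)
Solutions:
 h(c) = C1*exp(sqrt(2)*c/2)


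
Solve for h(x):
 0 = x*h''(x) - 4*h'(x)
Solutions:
 h(x) = C1 + C2*x^5


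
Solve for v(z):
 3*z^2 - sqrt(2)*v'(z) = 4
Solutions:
 v(z) = C1 + sqrt(2)*z^3/2 - 2*sqrt(2)*z


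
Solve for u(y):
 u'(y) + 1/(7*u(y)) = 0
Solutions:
 u(y) = -sqrt(C1 - 14*y)/7
 u(y) = sqrt(C1 - 14*y)/7


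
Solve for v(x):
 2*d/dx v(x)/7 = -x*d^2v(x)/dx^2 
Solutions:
 v(x) = C1 + C2*x^(5/7)


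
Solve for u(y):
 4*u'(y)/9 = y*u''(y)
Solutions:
 u(y) = C1 + C2*y^(13/9)


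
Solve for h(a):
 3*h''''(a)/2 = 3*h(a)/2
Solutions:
 h(a) = C1*exp(-a) + C2*exp(a) + C3*sin(a) + C4*cos(a)
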